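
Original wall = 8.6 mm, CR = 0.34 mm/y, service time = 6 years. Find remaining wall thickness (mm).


Remaining wall = original − CR × time
t = 8.6 − 0.34*6 = 8.6 − 2.04 = 6.56 mm

6.56 mm


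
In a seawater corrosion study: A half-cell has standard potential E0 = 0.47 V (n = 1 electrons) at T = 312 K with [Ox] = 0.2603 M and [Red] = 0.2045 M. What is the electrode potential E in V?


Apply the Nernst equation: E = E0 + (RT/nF)*ln([Ox]/[Red])
Step 1: RT/nF = 8.314*312/(1*96485) = 0.02688468 V
Step 2: [Ox]/[Red] = 0.2603/0.2045 = 1.272861
Step 3: ln(1.272861) = 0.241267
Step 4: correction = 0.02688468 * 0.241267 = 0.006 V
E = 0.47 + 0.006 = 0.476 V

0.476 V


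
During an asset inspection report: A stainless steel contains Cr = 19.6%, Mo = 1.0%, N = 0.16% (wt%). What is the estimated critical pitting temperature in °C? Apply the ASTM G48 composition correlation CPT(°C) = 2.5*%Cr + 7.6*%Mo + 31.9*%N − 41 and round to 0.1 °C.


Apply the ASTM G48 empirical CPT estimate: CPT(°C) = 2.5*%Cr + 7.6*%Mo + 31.9*%N − 41
2.5*19.6 = 49; 7.6*1.0 = 7.6; 31.9*0.16 = 5.104
CPT = 49 + 7.6 + 5.104 − 41 = 20.704 °C
Rounded to 0.1 °C: CPT ≈ 20.7 °C

20.7 °C


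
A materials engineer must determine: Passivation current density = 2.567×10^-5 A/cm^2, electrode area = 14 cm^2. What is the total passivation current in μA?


I = i_pass * A, then convert A → μA (×10^6)
I = 2.567×10^-5 * 14 * 10^6 = 359.38 μA

359.38 μA


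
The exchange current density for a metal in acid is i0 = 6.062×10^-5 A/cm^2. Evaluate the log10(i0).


i0 = 6.062×10^-5 A/cm^2
log10(i0) = -4.217

-4.217


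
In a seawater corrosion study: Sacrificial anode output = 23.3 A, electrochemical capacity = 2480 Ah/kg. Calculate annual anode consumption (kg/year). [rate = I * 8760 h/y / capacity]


Annual consumption = current * hours per year / capacity
Rate = 23.3 * 8760 / 2480 = 82.3 kg/year

82.3 kg/year


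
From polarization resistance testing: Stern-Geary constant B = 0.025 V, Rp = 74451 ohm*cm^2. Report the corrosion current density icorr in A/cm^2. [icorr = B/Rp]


Apply the Stern-Geary relation: icorr = B / Rp
icorr = 0.025 / 74451 = 3.358×10^-7 A/cm^2

3.358×10^-7 A/cm^2


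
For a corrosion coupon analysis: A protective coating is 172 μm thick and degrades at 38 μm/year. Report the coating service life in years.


Service life = thickness / degradation rate
Life = 172 / 38 = 4.5 years

4.5 years


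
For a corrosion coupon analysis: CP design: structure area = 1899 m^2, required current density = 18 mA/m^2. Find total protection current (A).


I = area * current density, then convert mA → A (÷1000)
I = 1899 * 18 / 1000 = 34.18 A

34.18 A


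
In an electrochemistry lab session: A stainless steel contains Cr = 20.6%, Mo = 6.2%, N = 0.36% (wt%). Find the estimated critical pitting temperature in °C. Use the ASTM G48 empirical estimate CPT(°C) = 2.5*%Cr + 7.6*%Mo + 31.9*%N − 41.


Apply the ASTM G48 empirical CPT estimate: CPT(°C) = 2.5*%Cr + 7.6*%Mo + 31.9*%N − 41
2.5*20.6 = 51.5; 7.6*6.2 = 47.12; 31.9*0.36 = 11.484
CPT = 51.5 + 47.12 + 11.484 − 41 = 69.104 °C
Rounded to 0.1 °C: CPT ≈ 69.1 °C

69.1 °C


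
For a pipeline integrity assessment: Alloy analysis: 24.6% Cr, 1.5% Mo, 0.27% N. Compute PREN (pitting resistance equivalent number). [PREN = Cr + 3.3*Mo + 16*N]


Apply the PREN formula: PREN = Cr + 3.3*Mo + 16*N
PREN = 24.6 + 3.3*1.5 + 16*0.27
PREN = 24.6 + 4.95 + 4.32 = 33.87

33.87


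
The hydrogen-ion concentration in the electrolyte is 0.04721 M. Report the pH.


pH = −log10[H+]
pH = −log10(0.04721) = 1.33

1.33


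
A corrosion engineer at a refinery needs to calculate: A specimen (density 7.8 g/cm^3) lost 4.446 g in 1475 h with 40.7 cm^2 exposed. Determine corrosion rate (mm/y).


Apply the mm/y weight-loss relation: CR = 87600 * W / (D * A * T)
Numerator: 87600 * 4.446 = 389469.6
Denominator: 7.8 * 40.7 * 1475 = 468253.5
CR = 389469.6 / 468253.5 = 0.8317 mm/y

0.8317 mm/y


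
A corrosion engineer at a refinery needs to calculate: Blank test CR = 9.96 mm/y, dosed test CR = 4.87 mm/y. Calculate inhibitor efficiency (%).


Apply the inhibitor-efficiency definition: IE = (CR_blank − CR_inh)/CR_blank × 100
IE = (9.96 − 4.87) / 9.96 × 100
IE = 5.09 / 9.96 × 100 = 51.1 %

51.1 %


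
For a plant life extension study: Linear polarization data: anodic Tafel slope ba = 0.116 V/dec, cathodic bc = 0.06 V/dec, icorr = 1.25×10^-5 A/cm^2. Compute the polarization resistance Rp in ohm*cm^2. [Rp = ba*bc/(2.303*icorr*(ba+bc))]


Apply the Stern-Geary equation: Rp = ba*bc / (2.303*icorr*(ba+bc))
ba*bc = 0.116*0.06 = 0.00696
ba+bc = 0.176; 2.303*icorr*(ba+bc) = 2.303*1.25×10^-5*0.176 = 5.0666×10^-6
Rp = 0.00696 / 5.0666×10^-6 = 1373.7 ohm*cm^2

1373.7 ohm*cm^2


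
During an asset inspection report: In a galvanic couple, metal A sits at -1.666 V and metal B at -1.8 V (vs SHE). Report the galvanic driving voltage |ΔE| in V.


Driving voltage is the absolute potential difference.
|ΔE| = |-1.666 − (-1.8)| = 0.134 V

0.134 V


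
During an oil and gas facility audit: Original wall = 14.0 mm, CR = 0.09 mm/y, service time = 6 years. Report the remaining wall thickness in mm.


Remaining wall = original − CR × time
t = 14.0 − 0.09*6 = 14.0 − 0.54 = 13.46 mm

13.46 mm


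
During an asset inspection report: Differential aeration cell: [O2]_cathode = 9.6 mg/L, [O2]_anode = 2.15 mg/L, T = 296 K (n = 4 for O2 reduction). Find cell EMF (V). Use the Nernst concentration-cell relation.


Apply the Nernst concentration-cell relation: E = (RT/nF)*ln(C_cathode/C_anode)
RT/nF = 8.314*296/(4*96485) = 0.00637649 V
ln(9.6/2.15) = 1.4963
E = 0.00637649 * 1.4963 = 0.00954 V

0.00954 V


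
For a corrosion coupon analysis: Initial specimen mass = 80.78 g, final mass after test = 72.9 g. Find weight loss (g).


Weight loss = initial − final
WL = 80.78 − 72.9 = 7.88 g

7.88 g


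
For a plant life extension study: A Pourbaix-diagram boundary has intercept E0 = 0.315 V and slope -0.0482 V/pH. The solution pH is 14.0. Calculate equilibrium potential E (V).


Apply the Pourbaix line equation: E = E0 + slope*pH
E = 0.315 + (-0.0482)*14.0 = 0.315 + (-0.6748) = -0.3598 V
Rounded to 4 decimal places: E = -0.3598 V

-0.3598 V


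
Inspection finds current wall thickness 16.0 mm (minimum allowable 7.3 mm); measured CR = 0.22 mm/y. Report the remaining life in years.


Apply the remaining-life relation: RL = (t_current − t_min) / CR
RL = (16.0 − 7.3) / 0.22 = 8.7 / 0.22 = 39.5 years

39.5 years


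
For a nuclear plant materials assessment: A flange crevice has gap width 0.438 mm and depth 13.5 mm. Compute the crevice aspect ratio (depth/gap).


Aspect ratio = depth / gap
Ratio = 13.5 / 0.438 = 30.8

30.8


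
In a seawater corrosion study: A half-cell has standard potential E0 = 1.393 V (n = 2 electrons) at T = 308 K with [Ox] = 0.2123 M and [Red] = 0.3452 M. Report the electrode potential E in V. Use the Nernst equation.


Apply the Nernst equation: E = E0 + (RT/nF)*ln([Ox]/[Red])
Step 1: RT/nF = 8.314*308/(2*96485) = 0.01327 V
Step 2: [Ox]/[Red] = 0.2123/0.3452 = 0.615006
Step 3: ln(0.615006) = -0.486123
Step 4: correction = 0.01327 * -0.486123 = -0.006 V
E = 1.393 + -0.006 = 1.387 V

1.387 V


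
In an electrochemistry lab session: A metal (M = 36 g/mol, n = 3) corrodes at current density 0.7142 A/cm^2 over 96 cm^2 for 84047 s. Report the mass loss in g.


Apply Faraday's law: m = i*A*t*M / (n*F)
Total charge passed Q = i*A*t = 0.7142*96*84047 = 5762531.2704 C
m = Q*M/(n*F) = 5762531.2704*36/(3*96485) = 716.6956 g

716.6956 g


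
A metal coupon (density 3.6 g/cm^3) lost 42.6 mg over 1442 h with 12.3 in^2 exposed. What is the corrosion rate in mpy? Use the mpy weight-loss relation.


Apply the mpy weight-loss relation: CR = 534 * W / (D * A * T)
Numerator: 534 * 42.6 = 22748.4
Denominator: 3.6 * 12.3 * 1442 = 63851.76
CR = 22748.4 / 63851.76 = 0.3563 mpy

0.3563 mpy


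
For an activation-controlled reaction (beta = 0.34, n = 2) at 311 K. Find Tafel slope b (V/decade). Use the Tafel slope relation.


Apply the Tafel slope relation: b = 2.303*R*T/(beta*n*F)
Numerator: 2.303 * 8.314 * 311 = 5954.76
Denominator: 0.34 * 2 * 96485 = 65609.8
b = 5954.76 / 65609.8 = 0.091 V/decade

0.091 V/decade


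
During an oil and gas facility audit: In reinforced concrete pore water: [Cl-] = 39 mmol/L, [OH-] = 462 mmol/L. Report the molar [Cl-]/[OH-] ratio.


Threshold parameter = [Cl-] / [OH-] (molar basis; both in mmol/L, so units cancel)
Ratio = 39 / 462 = 0.08

0.08


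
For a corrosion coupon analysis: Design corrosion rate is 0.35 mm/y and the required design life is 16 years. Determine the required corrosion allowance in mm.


Corrosion allowance = CR × design life
CA = 0.35 * 16 = 5.6 mm

5.6 mm


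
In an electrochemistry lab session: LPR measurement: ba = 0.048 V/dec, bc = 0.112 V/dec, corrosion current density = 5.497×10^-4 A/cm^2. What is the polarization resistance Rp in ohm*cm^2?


Apply the Stern-Geary equation: Rp = ba*bc / (2.303*icorr*(ba+bc))
ba*bc = 0.048*0.112 = 0.005376
ba+bc = 0.16; 2.303*icorr*(ba+bc) = 2.303*5.497×10^-4*0.16 = 2.0255346×10^-4
Rp = 0.005376 / 2.0255346×10^-4 = 26.5 ohm*cm^2

26.5 ohm*cm^2


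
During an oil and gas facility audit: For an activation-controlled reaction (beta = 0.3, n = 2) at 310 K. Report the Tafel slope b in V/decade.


Apply the Tafel slope relation: b = 2.303*R*T/(beta*n*F)
Numerator: 2.303 * 8.314 * 310 = 5935.61
Denominator: 0.3 * 2 * 96485 = 57891.0
b = 5935.61 / 57891.0 = 0.1025 V/decade

0.1025 V/decade


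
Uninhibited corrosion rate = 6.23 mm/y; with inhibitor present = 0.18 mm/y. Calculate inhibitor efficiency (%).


Apply the inhibitor-efficiency definition: IE = (CR_blank − CR_inh)/CR_blank × 100
IE = (6.23 − 0.18) / 6.23 × 100
IE = 6.05 / 6.23 × 100 = 97.1 %

97.1 %


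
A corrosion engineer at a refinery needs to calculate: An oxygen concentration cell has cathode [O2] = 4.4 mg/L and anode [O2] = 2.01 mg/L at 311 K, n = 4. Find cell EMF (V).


Apply the Nernst concentration-cell relation: E = (RT/nF)*ln(C_cathode/C_anode)
RT/nF = 8.314*311/(4*96485) = 0.00669963 V
ln(4.4/2.01) = 0.78347
E = 0.00669963 * 0.78347 = 0.00525 V

0.00525 V


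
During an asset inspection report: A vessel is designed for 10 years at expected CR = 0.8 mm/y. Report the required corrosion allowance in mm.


Corrosion allowance = CR × design life
CA = 0.8 * 10 = 8.0 mm

8.0 mm


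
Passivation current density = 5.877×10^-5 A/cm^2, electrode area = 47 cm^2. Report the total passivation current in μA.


I = i_pass * A, then convert A → μA (×10^6)
I = 5.877×10^-5 * 47 * 10^6 = 2762.19 μA

2762.19 μA


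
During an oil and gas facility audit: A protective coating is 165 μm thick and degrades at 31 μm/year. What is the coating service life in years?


Service life = thickness / degradation rate
Life = 165 / 31 = 5.3 years

5.3 years


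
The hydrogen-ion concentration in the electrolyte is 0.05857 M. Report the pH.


pH = −log10[H+]
pH = −log10(0.05857) = 1.23

1.23


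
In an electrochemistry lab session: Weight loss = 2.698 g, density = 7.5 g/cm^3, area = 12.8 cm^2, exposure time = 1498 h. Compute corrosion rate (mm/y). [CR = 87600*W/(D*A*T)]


Apply the mm/y weight-loss relation: CR = 87600 * W / (D * A * T)
Numerator: 87600 * 2.698 = 236344.8
Denominator: 7.5 * 12.8 * 1498 = 143808.0
CR = 236344.8 / 143808.0 = 1.6435 mm/y

1.6435 mm/y


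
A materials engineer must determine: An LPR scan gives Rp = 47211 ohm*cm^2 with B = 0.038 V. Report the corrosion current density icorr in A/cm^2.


Apply the Stern-Geary relation: icorr = B / Rp
icorr = 0.038 / 47211 = 8.049×10^-7 A/cm^2

8.049×10^-7 A/cm^2


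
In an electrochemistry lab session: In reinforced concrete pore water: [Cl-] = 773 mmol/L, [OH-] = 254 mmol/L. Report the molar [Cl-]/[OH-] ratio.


Threshold parameter = [Cl-] / [OH-] (molar basis; both in mmol/L, so units cancel)
Ratio = 773 / 254 = 3.04

3.04


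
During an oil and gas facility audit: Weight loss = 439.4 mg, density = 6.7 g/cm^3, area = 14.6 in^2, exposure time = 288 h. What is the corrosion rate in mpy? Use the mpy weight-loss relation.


Apply the mpy weight-loss relation: CR = 534 * W / (D * A * T)
Numerator: 534 * 439.4 = 234639.6
Denominator: 6.7 * 14.6 * 288 = 28172.16
CR = 234639.6 / 28172.16 = 8.3288 mpy

8.3288 mpy


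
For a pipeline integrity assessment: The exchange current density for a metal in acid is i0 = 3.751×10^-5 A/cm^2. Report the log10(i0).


i0 = 3.751×10^-5 A/cm^2
log10(i0) = -4.426

-4.426


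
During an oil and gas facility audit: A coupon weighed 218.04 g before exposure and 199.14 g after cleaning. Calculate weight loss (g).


Weight loss = initial − final
WL = 218.04 − 199.14 = 18.9 g

18.9 g


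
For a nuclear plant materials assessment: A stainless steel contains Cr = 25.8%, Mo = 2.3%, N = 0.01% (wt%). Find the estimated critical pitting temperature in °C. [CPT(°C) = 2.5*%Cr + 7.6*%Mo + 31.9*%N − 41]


Apply the ASTM G48 empirical CPT estimate: CPT(°C) = 2.5*%Cr + 7.6*%Mo + 31.9*%N − 41
2.5*25.8 = 64.5; 7.6*2.3 = 17.48; 31.9*0.01 = 0.319
CPT = 64.5 + 17.48 + 0.319 − 41 = 41.299 °C
Rounded to 0.1 °C: CPT ≈ 41.3 °C

41.3 °C


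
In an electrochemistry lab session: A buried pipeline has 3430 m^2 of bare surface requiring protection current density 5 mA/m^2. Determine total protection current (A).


I = area * current density, then convert mA → A (÷1000)
I = 3430 * 5 / 1000 = 17.15 A

17.15 A


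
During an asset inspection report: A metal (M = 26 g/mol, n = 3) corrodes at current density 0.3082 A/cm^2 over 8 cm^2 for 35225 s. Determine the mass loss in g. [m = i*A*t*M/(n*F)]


Apply Faraday's law: m = i*A*t*M / (n*F)
Total charge passed Q = i*A*t = 0.3082*8*35225 = 86850.76 C
m = Q*M/(n*F) = 86850.76*26/(3*96485) = 7.80128 g

7.80128 g


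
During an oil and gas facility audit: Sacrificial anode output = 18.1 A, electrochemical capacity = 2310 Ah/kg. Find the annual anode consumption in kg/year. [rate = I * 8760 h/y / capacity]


Annual consumption = current * hours per year / capacity
Rate = 18.1 * 8760 / 2310 = 68.6 kg/year

68.6 kg/year


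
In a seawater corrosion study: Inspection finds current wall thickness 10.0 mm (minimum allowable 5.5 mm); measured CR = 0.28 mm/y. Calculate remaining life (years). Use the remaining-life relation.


Apply the remaining-life relation: RL = (t_current − t_min) / CR
RL = (10.0 − 5.5) / 0.28 = 4.5 / 0.28 = 16.1 years

16.1 years


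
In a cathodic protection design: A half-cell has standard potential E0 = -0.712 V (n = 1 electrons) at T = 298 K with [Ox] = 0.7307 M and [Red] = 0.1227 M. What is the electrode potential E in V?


Apply the Nernst equation: E = E0 + (RT/nF)*ln([Ox]/[Red])
Step 1: RT/nF = 8.314*298/(1*96485) = 0.02567831 V
Step 2: [Ox]/[Red] = 0.7307/0.1227 = 5.955175
Step 3: ln(5.955175) = 1.784261
Step 4: correction = 0.02567831 * 1.784261 = 0.0458 V
E = -0.712 + 0.0458 = -0.6662 V

-0.6662 V


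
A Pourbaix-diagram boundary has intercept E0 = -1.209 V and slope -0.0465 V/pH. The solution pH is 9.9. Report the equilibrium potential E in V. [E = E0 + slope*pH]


Apply the Pourbaix line equation: E = E0 + slope*pH
E = -1.209 + (-0.0465)*9.9 = -1.209 + (-0.46035) = -1.66935 V
Rounded to 4 decimal places: E = -1.6694 V

-1.6694 V


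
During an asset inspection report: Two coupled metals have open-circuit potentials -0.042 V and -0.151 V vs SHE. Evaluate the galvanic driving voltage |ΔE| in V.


Driving voltage is the absolute potential difference.
|ΔE| = |-0.042 − (-0.151)| = 0.109 V

0.109 V


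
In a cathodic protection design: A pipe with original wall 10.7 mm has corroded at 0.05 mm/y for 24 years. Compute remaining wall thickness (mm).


Remaining wall = original − CR × time
t = 10.7 − 0.05*24 = 10.7 − 1.2 = 9.5 mm

9.5 mm


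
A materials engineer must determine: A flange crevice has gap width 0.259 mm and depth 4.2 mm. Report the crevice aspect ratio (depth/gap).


Aspect ratio = depth / gap
Ratio = 4.2 / 0.259 = 16.2

16.2


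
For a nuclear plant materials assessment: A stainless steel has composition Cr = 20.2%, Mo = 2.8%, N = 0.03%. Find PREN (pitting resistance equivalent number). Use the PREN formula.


Apply the PREN formula: PREN = Cr + 3.3*Mo + 16*N
PREN = 20.2 + 3.3*2.8 + 16*0.03
PREN = 20.2 + 9.24 + 0.48 = 29.92

29.92


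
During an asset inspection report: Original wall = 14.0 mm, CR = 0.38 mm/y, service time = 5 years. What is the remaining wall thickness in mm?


Remaining wall = original − CR × time
t = 14.0 − 0.38*5 = 14.0 − 1.9 = 12.1 mm

12.1 mm


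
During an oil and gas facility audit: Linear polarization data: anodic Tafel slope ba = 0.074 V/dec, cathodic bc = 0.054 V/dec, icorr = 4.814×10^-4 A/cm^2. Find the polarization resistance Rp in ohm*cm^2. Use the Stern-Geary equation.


Apply the Stern-Geary equation: Rp = ba*bc / (2.303*icorr*(ba+bc))
ba*bc = 0.074*0.054 = 0.003996
ba+bc = 0.128; 2.303*icorr*(ba+bc) = 2.303*4.814×10^-4*0.128 = 1.4190902×10^-4
Rp = 0.003996 / 1.4190902×10^-4 = 28.16 ohm*cm^2

28.16 ohm*cm^2


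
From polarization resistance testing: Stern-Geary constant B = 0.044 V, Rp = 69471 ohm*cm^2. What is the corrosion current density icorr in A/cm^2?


Apply the Stern-Geary relation: icorr = B / Rp
icorr = 0.044 / 69471 = 6.334×10^-7 A/cm^2

6.334×10^-7 A/cm^2


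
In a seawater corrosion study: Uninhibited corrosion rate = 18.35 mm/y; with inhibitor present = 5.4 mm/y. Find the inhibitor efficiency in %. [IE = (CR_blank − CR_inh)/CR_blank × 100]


Apply the inhibitor-efficiency definition: IE = (CR_blank − CR_inh)/CR_blank × 100
IE = (18.35 − 5.4) / 18.35 × 100
IE = 12.95 / 18.35 × 100 = 70.6 %

70.6 %


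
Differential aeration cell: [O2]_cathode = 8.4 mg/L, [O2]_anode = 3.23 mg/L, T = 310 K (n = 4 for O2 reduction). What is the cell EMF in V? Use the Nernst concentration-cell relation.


Apply the Nernst concentration-cell relation: E = (RT/nF)*ln(C_cathode/C_anode)
RT/nF = 8.314*310/(4*96485) = 0.00667808 V
ln(8.4/3.23) = 0.95575
E = 0.00667808 * 0.95575 = 0.00638 V

0.00638 V


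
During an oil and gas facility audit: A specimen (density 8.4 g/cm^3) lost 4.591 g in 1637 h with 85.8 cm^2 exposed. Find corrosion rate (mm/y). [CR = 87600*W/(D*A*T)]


Apply the mm/y weight-loss relation: CR = 87600 * W / (D * A * T)
Numerator: 87600 * 4.591 = 402171.6
Denominator: 8.4 * 85.8 * 1637 = 1179818.64
CR = 402171.6 / 1179818.64 = 0.340876 mm/y

0.340876 mm/y


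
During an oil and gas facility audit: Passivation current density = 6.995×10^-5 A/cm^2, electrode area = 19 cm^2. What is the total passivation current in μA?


I = i_pass * A, then convert A → μA (×10^6)
I = 6.995×10^-5 * 19 * 10^6 = 1329.05 μA

1329.05 μA


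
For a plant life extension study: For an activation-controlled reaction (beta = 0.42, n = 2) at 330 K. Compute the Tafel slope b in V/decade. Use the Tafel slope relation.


Apply the Tafel slope relation: b = 2.303*R*T/(beta*n*F)
Numerator: 2.303 * 8.314 * 330 = 6318.56
Denominator: 0.42 * 2 * 96485 = 81047.4
b = 6318.56 / 81047.4 = 0.078 V/decade

0.078 V/decade


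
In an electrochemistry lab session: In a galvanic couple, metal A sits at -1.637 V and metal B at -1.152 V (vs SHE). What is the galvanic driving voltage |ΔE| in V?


Driving voltage is the absolute potential difference.
|ΔE| = |-1.637 − (-1.152)| = 0.485 V

0.485 V


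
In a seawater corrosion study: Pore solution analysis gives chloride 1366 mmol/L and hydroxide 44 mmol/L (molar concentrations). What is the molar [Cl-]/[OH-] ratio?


Threshold parameter = [Cl-] / [OH-] (molar basis; both in mmol/L, so units cancel)
Ratio = 1366 / 44 = 31.05

31.05


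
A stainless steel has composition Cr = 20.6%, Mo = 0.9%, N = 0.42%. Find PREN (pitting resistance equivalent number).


Apply the PREN formula: PREN = Cr + 3.3*Mo + 16*N
PREN = 20.6 + 3.3*0.9 + 16*0.42
PREN = 20.6 + 2.97 + 6.72 = 30.29

30.29


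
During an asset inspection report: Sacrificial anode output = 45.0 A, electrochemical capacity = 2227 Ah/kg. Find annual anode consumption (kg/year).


Annual consumption = current * hours per year / capacity
Rate = 45.0 * 8760 / 2227 = 177.0 kg/year

177.0 kg/year


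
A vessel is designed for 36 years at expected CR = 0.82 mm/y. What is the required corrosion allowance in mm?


Corrosion allowance = CR × design life
CA = 0.82 * 36 = 29.52 mm

29.52 mm


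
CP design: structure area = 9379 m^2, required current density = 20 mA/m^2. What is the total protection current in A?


I = area * current density, then convert mA → A (÷1000)
I = 9379 * 20 / 1000 = 187.58 A

187.58 A


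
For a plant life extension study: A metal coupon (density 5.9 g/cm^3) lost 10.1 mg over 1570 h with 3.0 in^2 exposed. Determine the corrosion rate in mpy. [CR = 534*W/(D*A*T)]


Apply the mpy weight-loss relation: CR = 534 * W / (D * A * T)
Numerator: 534 * 10.1 = 5393.4
Denominator: 5.9 * 3.0 * 1570 = 27789.0
CR = 5393.4 / 27789.0 = 0.19408 mpy

0.19408 mpy


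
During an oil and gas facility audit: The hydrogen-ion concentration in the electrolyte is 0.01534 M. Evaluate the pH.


pH = −log10[H+]
pH = −log10(0.01534) = 1.81

1.81


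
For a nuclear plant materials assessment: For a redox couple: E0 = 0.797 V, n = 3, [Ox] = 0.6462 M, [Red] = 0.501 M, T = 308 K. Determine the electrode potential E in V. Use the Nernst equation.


Apply the Nernst equation: E = E0 + (RT/nF)*ln([Ox]/[Red])
Step 1: RT/nF = 8.314*308/(3*96485) = 0.00884667 V
Step 2: [Ox]/[Red] = 0.6462/0.501 = 1.28982
Step 3: ln(1.28982) = 0.254503
Step 4: correction = 0.00884667 * 0.254503 = 0.0023 V
E = 0.797 + 0.0023 = 0.7993 V

0.7993 V


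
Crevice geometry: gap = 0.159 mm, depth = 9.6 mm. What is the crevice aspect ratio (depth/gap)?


Aspect ratio = depth / gap
Ratio = 9.6 / 0.159 = 60.4

60.4


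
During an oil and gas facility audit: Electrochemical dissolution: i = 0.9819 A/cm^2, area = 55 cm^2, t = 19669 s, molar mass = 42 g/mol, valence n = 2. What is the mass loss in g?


Apply Faraday's law: m = i*A*t*M / (n*F)
Total charge passed Q = i*A*t = 0.9819*55*19669 = 1062214.5105 C
m = Q*M/(n*F) = 1062214.5105*42/(2*96485) = 231.19143 g

231.19143 g


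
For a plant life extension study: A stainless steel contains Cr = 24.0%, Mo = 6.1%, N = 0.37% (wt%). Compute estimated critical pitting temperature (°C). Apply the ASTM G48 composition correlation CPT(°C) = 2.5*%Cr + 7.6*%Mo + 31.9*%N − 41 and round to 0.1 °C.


Apply the ASTM G48 empirical CPT estimate: CPT(°C) = 2.5*%Cr + 7.6*%Mo + 31.9*%N − 41
2.5*24.0 = 60; 7.6*6.1 = 46.36; 31.9*0.37 = 11.803
CPT = 60 + 46.36 + 11.803 − 41 = 77.163 °C
Rounded to 0.1 °C: CPT ≈ 77.2 °C

77.2 °C


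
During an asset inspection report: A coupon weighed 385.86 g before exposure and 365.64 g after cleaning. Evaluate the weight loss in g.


Weight loss = initial − final
WL = 385.86 − 365.64 = 20.22 g

20.22 g


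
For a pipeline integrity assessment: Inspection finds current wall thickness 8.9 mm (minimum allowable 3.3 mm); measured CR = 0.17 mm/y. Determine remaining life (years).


Apply the remaining-life relation: RL = (t_current − t_min) / CR
RL = (8.9 − 3.3) / 0.17 = 5.6 / 0.17 = 32.9 years

32.9 years


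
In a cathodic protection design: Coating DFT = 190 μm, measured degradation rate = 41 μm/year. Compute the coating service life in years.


Service life = thickness / degradation rate
Life = 190 / 41 = 4.6 years

4.6 years


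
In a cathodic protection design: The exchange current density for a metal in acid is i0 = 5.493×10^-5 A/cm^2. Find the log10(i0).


i0 = 5.493×10^-5 A/cm^2
log10(i0) = -4.26

-4.26


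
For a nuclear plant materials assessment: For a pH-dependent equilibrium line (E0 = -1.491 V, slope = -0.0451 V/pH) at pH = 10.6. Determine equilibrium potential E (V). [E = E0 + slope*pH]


Apply the Pourbaix line equation: E = E0 + slope*pH
E = -1.491 + (-0.0451)*10.6 = -1.491 + (-0.47806) = -1.96906 V
Rounded to 4 decimal places: E = -1.9691 V

-1.9691 V


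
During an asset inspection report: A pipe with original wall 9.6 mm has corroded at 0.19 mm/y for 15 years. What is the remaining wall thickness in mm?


Remaining wall = original − CR × time
t = 9.6 − 0.19*15 = 9.6 − 2.85 = 6.75 mm

6.75 mm


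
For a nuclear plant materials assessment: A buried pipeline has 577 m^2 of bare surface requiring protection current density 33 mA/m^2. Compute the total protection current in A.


I = area * current density, then convert mA → A (÷1000)
I = 577 * 33 / 1000 = 19.04 A

19.04 A


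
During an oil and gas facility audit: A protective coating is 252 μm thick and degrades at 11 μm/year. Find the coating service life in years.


Service life = thickness / degradation rate
Life = 252 / 11 = 22.9 years

22.9 years


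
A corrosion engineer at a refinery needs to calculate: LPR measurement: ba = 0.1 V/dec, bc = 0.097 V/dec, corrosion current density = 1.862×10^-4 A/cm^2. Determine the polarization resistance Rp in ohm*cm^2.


Apply the Stern-Geary equation: Rp = ba*bc / (2.303*icorr*(ba+bc))
ba*bc = 0.1*0.097 = 0.0097
ba+bc = 0.197; 2.303*icorr*(ba+bc) = 2.303*1.862×10^-4*0.197 = 8.4477264×10^-5
Rp = 0.0097 / 8.4477264×10^-5 = 114.8 ohm*cm^2

114.8 ohm*cm^2


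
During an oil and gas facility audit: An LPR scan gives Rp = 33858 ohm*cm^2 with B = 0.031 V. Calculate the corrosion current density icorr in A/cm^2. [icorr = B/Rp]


Apply the Stern-Geary relation: icorr = B / Rp
icorr = 0.031 / 33858 = 9.156×10^-7 A/cm^2

9.156×10^-7 A/cm^2


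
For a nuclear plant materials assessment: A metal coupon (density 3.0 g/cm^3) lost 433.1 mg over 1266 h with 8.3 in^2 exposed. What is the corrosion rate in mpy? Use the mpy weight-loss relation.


Apply the mpy weight-loss relation: CR = 534 * W / (D * A * T)
Numerator: 534 * 433.1 = 231275.4
Denominator: 3.0 * 8.3 * 1266 = 31523.4
CR = 231275.4 / 31523.4 = 7.33663 mpy

7.33663 mpy


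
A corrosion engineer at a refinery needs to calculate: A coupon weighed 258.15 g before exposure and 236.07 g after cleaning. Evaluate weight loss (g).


Weight loss = initial − final
WL = 258.15 − 236.07 = 22.08 g

22.08 g


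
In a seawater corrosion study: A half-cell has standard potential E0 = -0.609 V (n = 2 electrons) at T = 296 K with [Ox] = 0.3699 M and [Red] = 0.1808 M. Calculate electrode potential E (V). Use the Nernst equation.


Apply the Nernst equation: E = E0 + (RT/nF)*ln([Ox]/[Red])
Step 1: RT/nF = 8.314*296/(2*96485) = 0.01275299 V
Step 2: [Ox]/[Red] = 0.3699/0.1808 = 2.045907
Step 3: ln(2.045907) = 0.715841
Step 4: correction = 0.01275299 * 0.715841 = 0.0091 V
E = -0.609 + 0.0091 = -0.5999 V

-0.5999 V


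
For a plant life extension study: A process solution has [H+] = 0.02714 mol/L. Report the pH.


pH = −log10[H+]
pH = −log10(0.02714) = 1.57

1.57


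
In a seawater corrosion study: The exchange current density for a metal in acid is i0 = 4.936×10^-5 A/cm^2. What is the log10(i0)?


i0 = 4.936×10^-5 A/cm^2
log10(i0) = -4.307

-4.307


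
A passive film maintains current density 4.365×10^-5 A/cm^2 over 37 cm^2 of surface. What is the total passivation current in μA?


I = i_pass * A, then convert A → μA (×10^6)
I = 4.365×10^-5 * 37 * 10^6 = 1615.05 μA

1615.05 μA


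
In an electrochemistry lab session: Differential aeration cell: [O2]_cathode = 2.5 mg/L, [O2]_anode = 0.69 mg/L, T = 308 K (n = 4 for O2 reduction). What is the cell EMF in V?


Apply the Nernst concentration-cell relation: E = (RT/nF)*ln(C_cathode/C_anode)
RT/nF = 8.314*308/(4*96485) = 0.006635 V
ln(2.5/0.69) = 1.28735
E = 0.006635 * 1.28735 = 0.00854 V

0.00854 V


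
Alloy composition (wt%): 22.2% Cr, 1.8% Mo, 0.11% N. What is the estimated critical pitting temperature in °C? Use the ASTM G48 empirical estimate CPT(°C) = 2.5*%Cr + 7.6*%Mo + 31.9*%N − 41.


Apply the ASTM G48 empirical CPT estimate: CPT(°C) = 2.5*%Cr + 7.6*%Mo + 31.9*%N − 41
2.5*22.2 = 55.5; 7.6*1.8 = 13.68; 31.9*0.11 = 3.509
CPT = 55.5 + 13.68 + 3.509 − 41 = 31.689 °C
Rounded to 0.1 °C: CPT ≈ 31.7 °C

31.7 °C


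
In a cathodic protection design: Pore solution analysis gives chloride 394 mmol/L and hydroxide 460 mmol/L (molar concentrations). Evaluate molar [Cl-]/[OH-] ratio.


Threshold parameter = [Cl-] / [OH-] (molar basis; both in mmol/L, so units cancel)
Ratio = 394 / 460 = 0.86

0.86


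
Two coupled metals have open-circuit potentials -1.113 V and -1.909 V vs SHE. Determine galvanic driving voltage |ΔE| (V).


Driving voltage is the absolute potential difference.
|ΔE| = |-1.113 − (-1.909)| = 0.796 V

0.796 V


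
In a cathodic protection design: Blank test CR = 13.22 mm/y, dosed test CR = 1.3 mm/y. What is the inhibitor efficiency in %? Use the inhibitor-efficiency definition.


Apply the inhibitor-efficiency definition: IE = (CR_blank − CR_inh)/CR_blank × 100
IE = (13.22 − 1.3) / 13.22 × 100
IE = 11.92 / 13.22 × 100 = 90.2 %

90.2 %


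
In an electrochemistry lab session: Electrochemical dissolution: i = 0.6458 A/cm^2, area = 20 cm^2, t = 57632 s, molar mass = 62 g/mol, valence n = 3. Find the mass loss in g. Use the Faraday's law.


Apply Faraday's law: m = i*A*t*M / (n*F)
Total charge passed Q = i*A*t = 0.6458*20*57632 = 744374.912 C
m = Q*M/(n*F) = 744374.912*62/(3*96485) = 159.44186 g

159.44186 g


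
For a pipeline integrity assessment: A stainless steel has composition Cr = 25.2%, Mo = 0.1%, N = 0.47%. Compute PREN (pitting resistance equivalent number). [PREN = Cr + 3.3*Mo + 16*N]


Apply the PREN formula: PREN = Cr + 3.3*Mo + 16*N
PREN = 25.2 + 3.3*0.1 + 16*0.47
PREN = 25.2 + 0.33 + 7.52 = 33.05

33.05


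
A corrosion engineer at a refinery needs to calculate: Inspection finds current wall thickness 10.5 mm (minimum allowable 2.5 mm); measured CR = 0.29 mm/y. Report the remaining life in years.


Apply the remaining-life relation: RL = (t_current − t_min) / CR
RL = (10.5 − 2.5) / 0.29 = 8.0 / 0.29 = 27.6 years

27.6 years


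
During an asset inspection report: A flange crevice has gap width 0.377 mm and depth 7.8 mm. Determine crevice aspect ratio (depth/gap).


Aspect ratio = depth / gap
Ratio = 7.8 / 0.377 = 20.7

20.7


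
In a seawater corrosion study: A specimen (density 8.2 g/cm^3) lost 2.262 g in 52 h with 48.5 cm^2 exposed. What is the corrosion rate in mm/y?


Apply the mm/y weight-loss relation: CR = 87600 * W / (D * A * T)
Numerator: 87600 * 2.262 = 198151.2
Denominator: 8.2 * 48.5 * 52 = 20680.4
CR = 198151.2 / 20680.4 = 9.58159 mm/y

9.58159 mm/y


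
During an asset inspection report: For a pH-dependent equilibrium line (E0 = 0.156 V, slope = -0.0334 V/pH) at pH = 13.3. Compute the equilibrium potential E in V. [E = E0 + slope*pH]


Apply the Pourbaix line equation: E = E0 + slope*pH
E = 0.156 + (-0.0334)*13.3 = 0.156 + (-0.44422) = -0.28822 V
Rounded to 3 decimal places: E = -0.288 V

-0.288 V


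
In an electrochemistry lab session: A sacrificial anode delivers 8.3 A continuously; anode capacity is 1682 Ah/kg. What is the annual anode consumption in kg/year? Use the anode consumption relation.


Annual consumption = current * hours per year / capacity
Rate = 8.3 * 8760 / 1682 = 43.2 kg/year

43.2 kg/year


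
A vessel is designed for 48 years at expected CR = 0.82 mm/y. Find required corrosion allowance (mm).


Corrosion allowance = CR × design life
CA = 0.82 * 48 = 39.36 mm

39.36 mm


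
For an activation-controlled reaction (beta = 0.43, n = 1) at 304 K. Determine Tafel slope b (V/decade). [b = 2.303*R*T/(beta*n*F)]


Apply the Tafel slope relation: b = 2.303*R*T/(beta*n*F)
Numerator: 2.303 * 8.314 * 304 = 5820.73
Denominator: 0.43 * 1 * 96485 = 41488.55
b = 5820.73 / 41488.55 = 0.14 V/decade

0.14 V/decade


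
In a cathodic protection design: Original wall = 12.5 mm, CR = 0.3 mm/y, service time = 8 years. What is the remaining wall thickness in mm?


Remaining wall = original − CR × time
t = 12.5 − 0.3*8 = 12.5 − 2.4 = 10.1 mm

10.1 mm


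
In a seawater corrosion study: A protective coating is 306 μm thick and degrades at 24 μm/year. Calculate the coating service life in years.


Service life = thickness / degradation rate
Life = 306 / 24 = 12.8 years

12.8 years


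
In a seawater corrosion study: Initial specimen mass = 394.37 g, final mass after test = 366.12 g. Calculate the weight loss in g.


Weight loss = initial − final
WL = 394.37 − 366.12 = 28.25 g

28.25 g


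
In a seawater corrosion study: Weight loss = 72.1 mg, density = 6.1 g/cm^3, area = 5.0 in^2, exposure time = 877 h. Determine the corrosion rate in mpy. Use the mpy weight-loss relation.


Apply the mpy weight-loss relation: CR = 534 * W / (D * A * T)
Numerator: 534 * 72.1 = 38501.4
Denominator: 6.1 * 5.0 * 877 = 26748.5
CR = 38501.4 / 26748.5 = 1.43939 mpy

1.43939 mpy


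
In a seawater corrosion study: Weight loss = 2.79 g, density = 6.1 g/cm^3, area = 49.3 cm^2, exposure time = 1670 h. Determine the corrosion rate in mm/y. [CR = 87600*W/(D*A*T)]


Apply the mm/y weight-loss relation: CR = 87600 * W / (D * A * T)
Numerator: 87600 * 2.79 = 244404.0
Denominator: 6.1 * 49.3 * 1670 = 502219.1
CR = 244404.0 / 502219.1 = 0.48665 mm/y

0.48665 mm/y


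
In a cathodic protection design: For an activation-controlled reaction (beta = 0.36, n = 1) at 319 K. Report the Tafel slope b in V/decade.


Apply the Tafel slope relation: b = 2.303*R*T/(beta*n*F)
Numerator: 2.303 * 8.314 * 319 = 6107.94
Denominator: 0.36 * 1 * 96485 = 34734.6
b = 6107.94 / 34734.6 = 0.176 V/decade

0.176 V/decade


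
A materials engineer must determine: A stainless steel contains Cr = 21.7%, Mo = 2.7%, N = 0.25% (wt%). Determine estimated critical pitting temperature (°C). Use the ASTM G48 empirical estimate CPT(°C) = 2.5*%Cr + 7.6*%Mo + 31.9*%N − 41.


Apply the ASTM G48 empirical CPT estimate: CPT(°C) = 2.5*%Cr + 7.6*%Mo + 31.9*%N − 41
2.5*21.7 = 54.25; 7.6*2.7 = 20.52; 31.9*0.25 = 7.975
CPT = 54.25 + 20.52 + 7.975 − 41 = 41.745 °C
Rounded to 0.1 °C: CPT ≈ 41.7 °C

41.7 °C


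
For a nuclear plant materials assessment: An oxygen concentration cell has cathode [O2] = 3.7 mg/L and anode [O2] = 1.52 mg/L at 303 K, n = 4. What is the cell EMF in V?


Apply the Nernst concentration-cell relation: E = (RT/nF)*ln(C_cathode/C_anode)
RT/nF = 8.314*303/(4*96485) = 0.00652729 V
ln(3.7/1.52) = 0.88962
E = 0.00652729 * 0.88962 = 0.00581 V

0.00581 V


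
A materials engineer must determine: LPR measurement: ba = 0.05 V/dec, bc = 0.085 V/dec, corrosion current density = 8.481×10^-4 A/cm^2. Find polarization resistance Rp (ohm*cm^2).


Apply the Stern-Geary equation: Rp = ba*bc / (2.303*icorr*(ba+bc))
ba*bc = 0.05*0.085 = 0.00425
ba+bc = 0.135; 2.303*icorr*(ba+bc) = 2.303*8.481×10^-4*0.135 = 2.6367853×10^-4
Rp = 0.00425 / 2.6367853×10^-4 = 16.1 ohm*cm^2

16.1 ohm*cm^2


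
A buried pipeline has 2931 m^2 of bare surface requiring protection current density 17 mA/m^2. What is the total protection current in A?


I = area * current density, then convert mA → A (÷1000)
I = 2931 * 17 / 1000 = 49.83 A

49.83 A


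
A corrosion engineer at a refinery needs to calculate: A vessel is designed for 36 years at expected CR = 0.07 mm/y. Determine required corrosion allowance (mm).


Corrosion allowance = CR × design life
CA = 0.07 * 36 = 2.52 mm

2.52 mm


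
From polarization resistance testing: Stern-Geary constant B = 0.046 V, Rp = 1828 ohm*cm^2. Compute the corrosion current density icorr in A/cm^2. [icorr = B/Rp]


Apply the Stern-Geary relation: icorr = B / Rp
icorr = 0.046 / 1828 = 2.516×10^-5 A/cm^2

2.516×10^-5 A/cm^2


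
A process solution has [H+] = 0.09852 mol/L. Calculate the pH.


pH = −log10[H+]
pH = −log10(0.09852) = 1.01

1.01


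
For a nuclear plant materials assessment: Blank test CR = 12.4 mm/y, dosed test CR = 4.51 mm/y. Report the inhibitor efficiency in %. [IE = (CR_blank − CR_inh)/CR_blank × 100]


Apply the inhibitor-efficiency definition: IE = (CR_blank − CR_inh)/CR_blank × 100
IE = (12.4 − 4.51) / 12.4 × 100
IE = 7.89 / 12.4 × 100 = 63.6 %

63.6 %


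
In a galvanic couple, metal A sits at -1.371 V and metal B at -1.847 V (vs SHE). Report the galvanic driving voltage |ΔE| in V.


Driving voltage is the absolute potential difference.
|ΔE| = |-1.371 − (-1.847)| = 0.476 V

0.476 V


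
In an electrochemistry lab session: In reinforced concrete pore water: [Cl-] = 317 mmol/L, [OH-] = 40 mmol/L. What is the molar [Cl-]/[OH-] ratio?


Threshold parameter = [Cl-] / [OH-] (molar basis; both in mmol/L, so units cancel)
Ratio = 317 / 40 = 7.93

7.93


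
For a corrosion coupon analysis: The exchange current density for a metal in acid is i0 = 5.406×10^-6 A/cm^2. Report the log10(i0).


i0 = 5.406×10^-6 A/cm^2
log10(i0) = -5.267

-5.267


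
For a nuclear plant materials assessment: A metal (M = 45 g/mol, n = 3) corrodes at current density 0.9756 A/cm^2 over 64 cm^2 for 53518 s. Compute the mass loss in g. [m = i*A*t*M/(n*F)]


Apply Faraday's law: m = i*A*t*M / (n*F)
Total charge passed Q = i*A*t = 0.9756*64*53518 = 3341578.2912 C
m = Q*M/(n*F) = 3341578.2912*45/(3*96485) = 519.497 g

519.497 g


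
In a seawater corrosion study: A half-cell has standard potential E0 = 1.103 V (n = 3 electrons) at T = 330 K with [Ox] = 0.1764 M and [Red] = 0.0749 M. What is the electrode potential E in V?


Apply the Nernst equation: E = E0 + (RT/nF)*ln([Ox]/[Red])
Step 1: RT/nF = 8.314*330/(3*96485) = 0.00947857 V
Step 2: [Ox]/[Red] = 0.1764/0.0749 = 2.35514
Step 3: ln(2.35514) = 0.8566
Step 4: correction = 0.00947857 * 0.8566 = 0.008 V
E = 1.103 + 0.008 = 1.111 V

1.111 V


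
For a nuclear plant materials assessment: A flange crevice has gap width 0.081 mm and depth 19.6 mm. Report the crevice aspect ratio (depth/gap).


Aspect ratio = depth / gap
Ratio = 19.6 / 0.081 = 242.0

242.0


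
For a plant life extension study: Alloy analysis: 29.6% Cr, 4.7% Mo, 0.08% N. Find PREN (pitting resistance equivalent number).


Apply the PREN formula: PREN = Cr + 3.3*Mo + 16*N
PREN = 29.6 + 3.3*4.7 + 16*0.08
PREN = 29.6 + 15.51 + 1.28 = 46.39

46.39


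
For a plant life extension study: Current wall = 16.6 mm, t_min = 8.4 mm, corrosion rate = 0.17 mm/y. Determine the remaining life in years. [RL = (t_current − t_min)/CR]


Apply the remaining-life relation: RL = (t_current − t_min) / CR
RL = (16.6 − 8.4) / 0.17 = 8.2 / 0.17 = 48.2 years

48.2 years


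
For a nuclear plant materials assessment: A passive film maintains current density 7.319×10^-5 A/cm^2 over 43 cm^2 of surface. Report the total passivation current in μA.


I = i_pass * A, then convert A → μA (×10^6)
I = 7.319×10^-5 * 43 * 10^6 = 3147.17 μA

3147.17 μA


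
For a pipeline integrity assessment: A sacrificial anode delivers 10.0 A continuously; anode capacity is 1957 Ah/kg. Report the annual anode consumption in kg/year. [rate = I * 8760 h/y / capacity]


Annual consumption = current * hours per year / capacity
Rate = 10.0 * 8760 / 1957 = 44.8 kg/year

44.8 kg/year


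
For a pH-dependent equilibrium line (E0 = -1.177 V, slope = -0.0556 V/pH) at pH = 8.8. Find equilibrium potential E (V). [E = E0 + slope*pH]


Apply the Pourbaix line equation: E = E0 + slope*pH
E = -1.177 + (-0.0556)*8.8 = -1.177 + (-0.48928) = -1.66628 V
Rounded to 3 decimal places: E = -1.666 V

-1.666 V


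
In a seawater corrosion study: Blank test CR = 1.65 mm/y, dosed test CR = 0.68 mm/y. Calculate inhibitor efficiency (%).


Apply the inhibitor-efficiency definition: IE = (CR_blank − CR_inh)/CR_blank × 100
IE = (1.65 − 0.68) / 1.65 × 100
IE = 0.97 / 1.65 × 100 = 58.8 %

58.8 %
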